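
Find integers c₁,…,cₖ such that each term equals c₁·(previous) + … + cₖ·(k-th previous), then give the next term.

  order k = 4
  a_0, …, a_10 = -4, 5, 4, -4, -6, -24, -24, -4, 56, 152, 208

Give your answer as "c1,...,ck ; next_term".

  a_4 = 1·-4 + 0·4 + -2·5 + -2·-4 = -6
  a_5 = 1·-6 + 0·-4 + -2·4 + -2·5 = -24
  a_6 = 1·-24 + 0·-6 + -2·-4 + -2·4 = -24
  a_7 = 1·-24 + 0·-24 + -2·-6 + -2·-4 = -4
  a_8 = 1·-4 + 0·-24 + -2·-24 + -2·-6 = 56
  a_9 = 1·56 + 0·-4 + -2·-24 + -2·-24 = 152
  a_10 = 1·152 + 0·56 + -2·-4 + -2·-24 = 208
  a_11 = 1·208 + 0·152 + -2·56 + -2·-4 = 104

1,0,-2,-2 ; 104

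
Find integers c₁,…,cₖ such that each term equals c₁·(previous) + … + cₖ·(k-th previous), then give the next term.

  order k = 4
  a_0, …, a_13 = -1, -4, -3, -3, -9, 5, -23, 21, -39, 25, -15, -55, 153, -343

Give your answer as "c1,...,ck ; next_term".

-1,2,2,-2 ; 569

  a_4 = -1·-3 + 2·-3 + 2·-4 + -2·-1 = -9
  a_5 = -1·-9 + 2·-3 + 2·-3 + -2·-4 = 5
  a_6 = -1·5 + 2·-9 + 2·-3 + -2·-3 = -23
  a_7 = -1·-23 + 2·5 + 2·-9 + -2·-3 = 21
  a_8 = -1·21 + 2·-23 + 2·5 + -2·-9 = -39
  a_9 = -1·-39 + 2·21 + 2·-23 + -2·5 = 25
  a_10 = -1·25 + 2·-39 + 2·21 + -2·-23 = -15
  a_11 = -1·-15 + 2·25 + 2·-39 + -2·21 = -55
  a_12 = -1·-55 + 2·-15 + 2·25 + -2·-39 = 153
  a_13 = -1·153 + 2·-55 + 2·-15 + -2·25 = -343
  a_14 = -1·-343 + 2·153 + 2·-55 + -2·-15 = 569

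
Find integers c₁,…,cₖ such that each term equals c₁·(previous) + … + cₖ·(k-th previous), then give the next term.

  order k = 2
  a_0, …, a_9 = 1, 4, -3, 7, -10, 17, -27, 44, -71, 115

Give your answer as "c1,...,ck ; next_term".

  a_2 = -1·4 + 1·1 = -3
  a_3 = -1·-3 + 1·4 = 7
  a_4 = -1·7 + 1·-3 = -10
  a_5 = -1·-10 + 1·7 = 17
  a_6 = -1·17 + 1·-10 = -27
  a_7 = -1·-27 + 1·17 = 44
  a_8 = -1·44 + 1·-27 = -71
  a_9 = -1·-71 + 1·44 = 115
  a_10 = -1·115 + 1·-71 = -186

-1,1 ; -186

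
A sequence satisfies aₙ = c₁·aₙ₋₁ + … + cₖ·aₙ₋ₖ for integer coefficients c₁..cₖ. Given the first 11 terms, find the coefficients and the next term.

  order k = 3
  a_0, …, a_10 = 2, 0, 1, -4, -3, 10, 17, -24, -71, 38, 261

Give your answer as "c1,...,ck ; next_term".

0,-3,-2 ; 28

  a_3 = 0·1 + -3·0 + -2·2 = -4
  a_4 = 0·-4 + -3·1 + -2·0 = -3
  a_5 = 0·-3 + -3·-4 + -2·1 = 10
  a_6 = 0·10 + -3·-3 + -2·-4 = 17
  a_7 = 0·17 + -3·10 + -2·-3 = -24
  a_8 = 0·-24 + -3·17 + -2·10 = -71
  a_9 = 0·-71 + -3·-24 + -2·17 = 38
  a_10 = 0·38 + -3·-71 + -2·-24 = 261
  a_11 = 0·261 + -3·38 + -2·-71 = 28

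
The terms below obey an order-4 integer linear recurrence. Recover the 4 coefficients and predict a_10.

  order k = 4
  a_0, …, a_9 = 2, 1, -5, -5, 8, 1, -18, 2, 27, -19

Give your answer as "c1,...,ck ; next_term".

  a_4 = 0·-5 + -1·-5 + 1·1 + 1·2 = 8
  a_5 = 0·8 + -1·-5 + 1·-5 + 1·1 = 1
  a_6 = 0·1 + -1·8 + 1·-5 + 1·-5 = -18
  a_7 = 0·-18 + -1·1 + 1·8 + 1·-5 = 2
  a_8 = 0·2 + -1·-18 + 1·1 + 1·8 = 27
  a_9 = 0·27 + -1·2 + 1·-18 + 1·1 = -19
  a_10 = 0·-19 + -1·27 + 1·2 + 1·-18 = -43

0,-1,1,1 ; -43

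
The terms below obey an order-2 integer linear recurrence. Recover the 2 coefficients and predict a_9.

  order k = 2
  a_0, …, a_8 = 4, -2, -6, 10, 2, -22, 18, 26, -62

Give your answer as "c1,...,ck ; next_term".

  a_2 = -1·-2 + -2·4 = -6
  a_3 = -1·-6 + -2·-2 = 10
  a_4 = -1·10 + -2·-6 = 2
  a_5 = -1·2 + -2·10 = -22
  a_6 = -1·-22 + -2·2 = 18
  a_7 = -1·18 + -2·-22 = 26
  a_8 = -1·26 + -2·18 = -62
  a_9 = -1·-62 + -2·26 = 10

-1,-2 ; 10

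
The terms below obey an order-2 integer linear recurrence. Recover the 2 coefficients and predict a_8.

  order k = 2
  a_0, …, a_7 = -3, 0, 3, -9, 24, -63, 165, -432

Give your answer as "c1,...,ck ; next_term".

-3,-1 ; 1131

  a_2 = -3·0 + -1·-3 = 3
  a_3 = -3·3 + -1·0 = -9
  a_4 = -3·-9 + -1·3 = 24
  a_5 = -3·24 + -1·-9 = -63
  a_6 = -3·-63 + -1·24 = 165
  a_7 = -3·165 + -1·-63 = -432
  a_8 = -3·-432 + -1·165 = 1131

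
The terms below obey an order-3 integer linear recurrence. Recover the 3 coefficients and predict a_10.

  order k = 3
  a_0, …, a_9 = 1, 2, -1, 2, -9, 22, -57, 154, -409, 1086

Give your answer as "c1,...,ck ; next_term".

  a_3 = -2·-1 + 1·2 + -2·1 = 2
  a_4 = -2·2 + 1·-1 + -2·2 = -9
  a_5 = -2·-9 + 1·2 + -2·-1 = 22
  a_6 = -2·22 + 1·-9 + -2·2 = -57
  a_7 = -2·-57 + 1·22 + -2·-9 = 154
  a_8 = -2·154 + 1·-57 + -2·22 = -409
  a_9 = -2·-409 + 1·154 + -2·-57 = 1086
  a_10 = -2·1086 + 1·-409 + -2·154 = -2889

-2,1,-2 ; -2889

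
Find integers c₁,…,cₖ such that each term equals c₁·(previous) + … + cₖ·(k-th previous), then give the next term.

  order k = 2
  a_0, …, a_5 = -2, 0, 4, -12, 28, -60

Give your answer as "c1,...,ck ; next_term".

-3,-2 ; 124

  a_2 = -3·0 + -2·-2 = 4
  a_3 = -3·4 + -2·0 = -12
  a_4 = -3·-12 + -2·4 = 28
  a_5 = -3·28 + -2·-12 = -60
  a_6 = -3·-60 + -2·28 = 124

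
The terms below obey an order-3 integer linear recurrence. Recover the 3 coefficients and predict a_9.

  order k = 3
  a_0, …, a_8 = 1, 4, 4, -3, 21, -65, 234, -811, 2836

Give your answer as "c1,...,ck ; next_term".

  a_3 = -3·4 + 2·4 + 1·1 = -3
  a_4 = -3·-3 + 2·4 + 1·4 = 21
  a_5 = -3·21 + 2·-3 + 1·4 = -65
  a_6 = -3·-65 + 2·21 + 1·-3 = 234
  a_7 = -3·234 + 2·-65 + 1·21 = -811
  a_8 = -3·-811 + 2·234 + 1·-65 = 2836
  a_9 = -3·2836 + 2·-811 + 1·234 = -9896

-3,2,1 ; -9896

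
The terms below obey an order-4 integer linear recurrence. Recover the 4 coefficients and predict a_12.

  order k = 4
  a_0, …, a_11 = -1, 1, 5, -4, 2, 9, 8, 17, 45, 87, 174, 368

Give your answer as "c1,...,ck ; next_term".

1,1,2,1 ; 761

  a_4 = 1·-4 + 1·5 + 2·1 + 1·-1 = 2
  a_5 = 1·2 + 1·-4 + 2·5 + 1·1 = 9
  a_6 = 1·9 + 1·2 + 2·-4 + 1·5 = 8
  a_7 = 1·8 + 1·9 + 2·2 + 1·-4 = 17
  a_8 = 1·17 + 1·8 + 2·9 + 1·2 = 45
  a_9 = 1·45 + 1·17 + 2·8 + 1·9 = 87
  a_10 = 1·87 + 1·45 + 2·17 + 1·8 = 174
  a_11 = 1·174 + 1·87 + 2·45 + 1·17 = 368
  a_12 = 1·368 + 1·174 + 2·87 + 1·45 = 761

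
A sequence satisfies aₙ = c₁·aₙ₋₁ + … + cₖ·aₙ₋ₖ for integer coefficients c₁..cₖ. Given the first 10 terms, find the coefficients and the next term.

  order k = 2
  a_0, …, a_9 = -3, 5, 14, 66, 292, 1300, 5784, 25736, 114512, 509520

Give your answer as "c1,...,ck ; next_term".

4,2 ; 2267104

  a_2 = 4·5 + 2·-3 = 14
  a_3 = 4·14 + 2·5 = 66
  a_4 = 4·66 + 2·14 = 292
  a_5 = 4·292 + 2·66 = 1300
  a_6 = 4·1300 + 2·292 = 5784
  a_7 = 4·5784 + 2·1300 = 25736
  a_8 = 4·25736 + 2·5784 = 114512
  a_9 = 4·114512 + 2·25736 = 509520
  a_10 = 4·509520 + 2·114512 = 2267104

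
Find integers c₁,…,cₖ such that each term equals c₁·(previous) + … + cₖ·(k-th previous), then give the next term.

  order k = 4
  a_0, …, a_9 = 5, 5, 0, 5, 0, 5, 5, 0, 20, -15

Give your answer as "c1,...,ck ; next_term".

  a_4 = -1·5 + 2·0 + 2·5 + -1·5 = 0
  a_5 = -1·0 + 2·5 + 2·0 + -1·5 = 5
  a_6 = -1·5 + 2·0 + 2·5 + -1·0 = 5
  a_7 = -1·5 + 2·5 + 2·0 + -1·5 = 0
  a_8 = -1·0 + 2·5 + 2·5 + -1·0 = 20
  a_9 = -1·20 + 2·0 + 2·5 + -1·5 = -15
  a_10 = -1·-15 + 2·20 + 2·0 + -1·5 = 50

-1,2,2,-1 ; 50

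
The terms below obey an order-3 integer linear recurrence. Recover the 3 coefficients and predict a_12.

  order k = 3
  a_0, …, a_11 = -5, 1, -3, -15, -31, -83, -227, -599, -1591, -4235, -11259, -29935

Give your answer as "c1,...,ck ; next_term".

  a_3 = 2·-3 + 1·1 + 2·-5 = -15
  a_4 = 2·-15 + 1·-3 + 2·1 = -31
  a_5 = 2·-31 + 1·-15 + 2·-3 = -83
  a_6 = 2·-83 + 1·-31 + 2·-15 = -227
  a_7 = 2·-227 + 1·-83 + 2·-31 = -599
  a_8 = 2·-599 + 1·-227 + 2·-83 = -1591
  a_9 = 2·-1591 + 1·-599 + 2·-227 = -4235
  a_10 = 2·-4235 + 1·-1591 + 2·-599 = -11259
  a_11 = 2·-11259 + 1·-4235 + 2·-1591 = -29935
  a_12 = 2·-29935 + 1·-11259 + 2·-4235 = -79599

2,1,2 ; -79599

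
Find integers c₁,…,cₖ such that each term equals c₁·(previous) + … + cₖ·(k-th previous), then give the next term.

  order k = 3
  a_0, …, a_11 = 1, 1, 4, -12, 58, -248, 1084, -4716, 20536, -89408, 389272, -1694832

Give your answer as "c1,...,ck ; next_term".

-4,2,2 ; 7379056

  a_3 = -4·4 + 2·1 + 2·1 = -12
  a_4 = -4·-12 + 2·4 + 2·1 = 58
  a_5 = -4·58 + 2·-12 + 2·4 = -248
  a_6 = -4·-248 + 2·58 + 2·-12 = 1084
  a_7 = -4·1084 + 2·-248 + 2·58 = -4716
  a_8 = -4·-4716 + 2·1084 + 2·-248 = 20536
  a_9 = -4·20536 + 2·-4716 + 2·1084 = -89408
  a_10 = -4·-89408 + 2·20536 + 2·-4716 = 389272
  a_11 = -4·389272 + 2·-89408 + 2·20536 = -1694832
  a_12 = -4·-1694832 + 2·389272 + 2·-89408 = 7379056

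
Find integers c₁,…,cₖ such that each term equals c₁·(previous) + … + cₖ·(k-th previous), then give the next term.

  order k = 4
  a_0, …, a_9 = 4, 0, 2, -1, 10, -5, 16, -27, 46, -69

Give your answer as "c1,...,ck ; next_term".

0,1,-2,2 ; 132

  a_4 = 0·-1 + 1·2 + -2·0 + 2·4 = 10
  a_5 = 0·10 + 1·-1 + -2·2 + 2·0 = -5
  a_6 = 0·-5 + 1·10 + -2·-1 + 2·2 = 16
  a_7 = 0·16 + 1·-5 + -2·10 + 2·-1 = -27
  a_8 = 0·-27 + 1·16 + -2·-5 + 2·10 = 46
  a_9 = 0·46 + 1·-27 + -2·16 + 2·-5 = -69
  a_10 = 0·-69 + 1·46 + -2·-27 + 2·16 = 132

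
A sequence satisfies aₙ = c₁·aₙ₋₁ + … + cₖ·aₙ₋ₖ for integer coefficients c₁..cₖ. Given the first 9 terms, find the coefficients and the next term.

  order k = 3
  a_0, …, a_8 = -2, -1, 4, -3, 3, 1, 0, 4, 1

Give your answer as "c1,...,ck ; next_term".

  a_3 = 0·4 + 1·-1 + 1·-2 = -3
  a_4 = 0·-3 + 1·4 + 1·-1 = 3
  a_5 = 0·3 + 1·-3 + 1·4 = 1
  a_6 = 0·1 + 1·3 + 1·-3 = 0
  a_7 = 0·0 + 1·1 + 1·3 = 4
  a_8 = 0·4 + 1·0 + 1·1 = 1
  a_9 = 0·1 + 1·4 + 1·0 = 4

0,1,1 ; 4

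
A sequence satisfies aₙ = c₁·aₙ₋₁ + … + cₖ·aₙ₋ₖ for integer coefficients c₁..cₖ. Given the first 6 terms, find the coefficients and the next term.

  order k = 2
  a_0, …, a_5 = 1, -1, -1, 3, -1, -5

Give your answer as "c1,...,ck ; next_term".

  a_2 = -1·-1 + -2·1 = -1
  a_3 = -1·-1 + -2·-1 = 3
  a_4 = -1·3 + -2·-1 = -1
  a_5 = -1·-1 + -2·3 = -5
  a_6 = -1·-5 + -2·-1 = 7

-1,-2 ; 7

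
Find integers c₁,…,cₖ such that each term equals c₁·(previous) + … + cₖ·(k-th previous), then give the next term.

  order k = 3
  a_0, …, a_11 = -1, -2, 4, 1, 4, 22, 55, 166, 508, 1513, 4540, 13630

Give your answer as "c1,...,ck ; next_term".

  a_3 = 2·4 + 2·-2 + 3·-1 = 1
  a_4 = 2·1 + 2·4 + 3·-2 = 4
  a_5 = 2·4 + 2·1 + 3·4 = 22
  a_6 = 2·22 + 2·4 + 3·1 = 55
  a_7 = 2·55 + 2·22 + 3·4 = 166
  a_8 = 2·166 + 2·55 + 3·22 = 508
  a_9 = 2·508 + 2·166 + 3·55 = 1513
  a_10 = 2·1513 + 2·508 + 3·166 = 4540
  a_11 = 2·4540 + 2·1513 + 3·508 = 13630
  a_12 = 2·13630 + 2·4540 + 3·1513 = 40879

2,2,3 ; 40879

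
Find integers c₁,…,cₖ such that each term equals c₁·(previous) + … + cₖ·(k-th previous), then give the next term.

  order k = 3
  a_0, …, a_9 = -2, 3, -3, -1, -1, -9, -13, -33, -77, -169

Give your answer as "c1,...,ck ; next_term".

1,2,2 ; -389

  a_3 = 1·-3 + 2·3 + 2·-2 = -1
  a_4 = 1·-1 + 2·-3 + 2·3 = -1
  a_5 = 1·-1 + 2·-1 + 2·-3 = -9
  a_6 = 1·-9 + 2·-1 + 2·-1 = -13
  a_7 = 1·-13 + 2·-9 + 2·-1 = -33
  a_8 = 1·-33 + 2·-13 + 2·-9 = -77
  a_9 = 1·-77 + 2·-33 + 2·-13 = -169
  a_10 = 1·-169 + 2·-77 + 2·-33 = -389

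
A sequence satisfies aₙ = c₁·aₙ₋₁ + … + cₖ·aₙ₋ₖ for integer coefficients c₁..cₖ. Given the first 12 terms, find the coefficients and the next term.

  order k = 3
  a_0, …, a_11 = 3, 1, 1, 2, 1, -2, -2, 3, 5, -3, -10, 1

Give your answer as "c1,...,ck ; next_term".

  a_3 = 1·1 + -2·1 + 1·3 = 2
  a_4 = 1·2 + -2·1 + 1·1 = 1
  a_5 = 1·1 + -2·2 + 1·1 = -2
  a_6 = 1·-2 + -2·1 + 1·2 = -2
  a_7 = 1·-2 + -2·-2 + 1·1 = 3
  a_8 = 1·3 + -2·-2 + 1·-2 = 5
  a_9 = 1·5 + -2·3 + 1·-2 = -3
  a_10 = 1·-3 + -2·5 + 1·3 = -10
  a_11 = 1·-10 + -2·-3 + 1·5 = 1
  a_12 = 1·1 + -2·-10 + 1·-3 = 18

1,-2,1 ; 18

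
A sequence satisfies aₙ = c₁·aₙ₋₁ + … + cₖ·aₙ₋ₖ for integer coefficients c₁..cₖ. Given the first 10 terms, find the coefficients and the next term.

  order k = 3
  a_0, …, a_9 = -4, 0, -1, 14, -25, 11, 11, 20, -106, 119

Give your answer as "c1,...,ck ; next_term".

-2,-3,-3 ; 20

  a_3 = -2·-1 + -3·0 + -3·-4 = 14
  a_4 = -2·14 + -3·-1 + -3·0 = -25
  a_5 = -2·-25 + -3·14 + -3·-1 = 11
  a_6 = -2·11 + -3·-25 + -3·14 = 11
  a_7 = -2·11 + -3·11 + -3·-25 = 20
  a_8 = -2·20 + -3·11 + -3·11 = -106
  a_9 = -2·-106 + -3·20 + -3·11 = 119
  a_10 = -2·119 + -3·-106 + -3·20 = 20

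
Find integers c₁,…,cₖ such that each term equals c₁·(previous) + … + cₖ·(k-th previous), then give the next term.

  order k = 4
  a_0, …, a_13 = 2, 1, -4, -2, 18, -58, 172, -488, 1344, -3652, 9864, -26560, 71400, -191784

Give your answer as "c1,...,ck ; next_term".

  a_4 = -4·-2 + -4·-4 + -2·1 + -2·2 = 18
  a_5 = -4·18 + -4·-2 + -2·-4 + -2·1 = -58
  a_6 = -4·-58 + -4·18 + -2·-2 + -2·-4 = 172
  a_7 = -4·172 + -4·-58 + -2·18 + -2·-2 = -488
  a_8 = -4·-488 + -4·172 + -2·-58 + -2·18 = 1344
  a_9 = -4·1344 + -4·-488 + -2·172 + -2·-58 = -3652
  a_10 = -4·-3652 + -4·1344 + -2·-488 + -2·172 = 9864
  a_11 = -4·9864 + -4·-3652 + -2·1344 + -2·-488 = -26560
  a_12 = -4·-26560 + -4·9864 + -2·-3652 + -2·1344 = 71400
  a_13 = -4·71400 + -4·-26560 + -2·9864 + -2·-3652 = -191784
  a_14 = -4·-191784 + -4·71400 + -2·-26560 + -2·9864 = 514928

-4,-4,-2,-2 ; 514928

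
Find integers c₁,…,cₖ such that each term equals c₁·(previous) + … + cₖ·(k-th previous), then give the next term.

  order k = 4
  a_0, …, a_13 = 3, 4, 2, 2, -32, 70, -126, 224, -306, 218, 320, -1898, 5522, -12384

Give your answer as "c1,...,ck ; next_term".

  a_4 = -3·2 + -3·2 + -2·4 + -4·3 = -32
  a_5 = -3·-32 + -3·2 + -2·2 + -4·4 = 70
  a_6 = -3·70 + -3·-32 + -2·2 + -4·2 = -126
  a_7 = -3·-126 + -3·70 + -2·-32 + -4·2 = 224
  a_8 = -3·224 + -3·-126 + -2·70 + -4·-32 = -306
  a_9 = -3·-306 + -3·224 + -2·-126 + -4·70 = 218
  a_10 = -3·218 + -3·-306 + -2·224 + -4·-126 = 320
  a_11 = -3·320 + -3·218 + -2·-306 + -4·224 = -1898
  a_12 = -3·-1898 + -3·320 + -2·218 + -4·-306 = 5522
  a_13 = -3·5522 + -3·-1898 + -2·320 + -4·218 = -12384
  a_14 = -3·-12384 + -3·5522 + -2·-1898 + -4·320 = 23102

-3,-3,-2,-4 ; 23102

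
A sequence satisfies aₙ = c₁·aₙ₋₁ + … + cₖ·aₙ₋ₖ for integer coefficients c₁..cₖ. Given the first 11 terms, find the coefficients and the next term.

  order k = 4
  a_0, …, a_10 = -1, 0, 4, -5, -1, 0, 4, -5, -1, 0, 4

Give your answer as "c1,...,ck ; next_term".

  a_4 = 0·-5 + 0·4 + 0·0 + 1·-1 = -1
  a_5 = 0·-1 + 0·-5 + 0·4 + 1·0 = 0
  a_6 = 0·0 + 0·-1 + 0·-5 + 1·4 = 4
  a_7 = 0·4 + 0·0 + 0·-1 + 1·-5 = -5
  a_8 = 0·-5 + 0·4 + 0·0 + 1·-1 = -1
  a_9 = 0·-1 + 0·-5 + 0·4 + 1·0 = 0
  a_10 = 0·0 + 0·-1 + 0·-5 + 1·4 = 4
  a_11 = 0·4 + 0·0 + 0·-1 + 1·-5 = -5

0,0,0,1 ; -5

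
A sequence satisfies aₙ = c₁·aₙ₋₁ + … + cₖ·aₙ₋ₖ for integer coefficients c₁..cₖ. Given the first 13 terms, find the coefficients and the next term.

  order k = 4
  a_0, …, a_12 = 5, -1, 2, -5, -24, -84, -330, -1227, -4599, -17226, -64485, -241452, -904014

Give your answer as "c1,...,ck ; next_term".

  a_4 = 3·-5 + 3·2 + 0·-1 + -3·5 = -24
  a_5 = 3·-24 + 3·-5 + 0·2 + -3·-1 = -84
  a_6 = 3·-84 + 3·-24 + 0·-5 + -3·2 = -330
  a_7 = 3·-330 + 3·-84 + 0·-24 + -3·-5 = -1227
  a_8 = 3·-1227 + 3·-330 + 0·-84 + -3·-24 = -4599
  a_9 = 3·-4599 + 3·-1227 + 0·-330 + -3·-84 = -17226
  a_10 = 3·-17226 + 3·-4599 + 0·-1227 + -3·-330 = -64485
  a_11 = 3·-64485 + 3·-17226 + 0·-4599 + -3·-1227 = -241452
  a_12 = 3·-241452 + 3·-64485 + 0·-17226 + -3·-4599 = -904014
  a_13 = 3·-904014 + 3·-241452 + 0·-64485 + -3·-17226 = -3384720

3,3,0,-3 ; -3384720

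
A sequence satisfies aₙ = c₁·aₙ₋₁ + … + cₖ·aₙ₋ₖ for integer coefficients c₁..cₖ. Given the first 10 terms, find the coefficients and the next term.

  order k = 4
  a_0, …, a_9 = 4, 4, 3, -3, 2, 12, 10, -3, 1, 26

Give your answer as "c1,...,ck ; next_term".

1,-1,1,1 ; 32

  a_4 = 1·-3 + -1·3 + 1·4 + 1·4 = 2
  a_5 = 1·2 + -1·-3 + 1·3 + 1·4 = 12
  a_6 = 1·12 + -1·2 + 1·-3 + 1·3 = 10
  a_7 = 1·10 + -1·12 + 1·2 + 1·-3 = -3
  a_8 = 1·-3 + -1·10 + 1·12 + 1·2 = 1
  a_9 = 1·1 + -1·-3 + 1·10 + 1·12 = 26
  a_10 = 1·26 + -1·1 + 1·-3 + 1·10 = 32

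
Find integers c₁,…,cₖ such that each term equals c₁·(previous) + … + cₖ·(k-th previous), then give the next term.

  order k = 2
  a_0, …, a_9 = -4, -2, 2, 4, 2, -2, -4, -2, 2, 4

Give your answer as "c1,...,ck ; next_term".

  a_2 = 1·-2 + -1·-4 = 2
  a_3 = 1·2 + -1·-2 = 4
  a_4 = 1·4 + -1·2 = 2
  a_5 = 1·2 + -1·4 = -2
  a_6 = 1·-2 + -1·2 = -4
  a_7 = 1·-4 + -1·-2 = -2
  a_8 = 1·-2 + -1·-4 = 2
  a_9 = 1·2 + -1·-2 = 4
  a_10 = 1·4 + -1·2 = 2

1,-1 ; 2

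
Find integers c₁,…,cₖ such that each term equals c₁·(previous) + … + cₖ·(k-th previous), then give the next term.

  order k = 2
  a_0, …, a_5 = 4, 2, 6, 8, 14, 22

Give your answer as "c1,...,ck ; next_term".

1,1 ; 36

  a_2 = 1·2 + 1·4 = 6
  a_3 = 1·6 + 1·2 = 8
  a_4 = 1·8 + 1·6 = 14
  a_5 = 1·14 + 1·8 = 22
  a_6 = 1·22 + 1·14 = 36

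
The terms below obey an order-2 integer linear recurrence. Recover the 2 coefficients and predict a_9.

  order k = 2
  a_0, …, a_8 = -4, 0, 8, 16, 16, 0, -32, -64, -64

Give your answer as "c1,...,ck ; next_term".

  a_2 = 2·0 + -2·-4 = 8
  a_3 = 2·8 + -2·0 = 16
  a_4 = 2·16 + -2·8 = 16
  a_5 = 2·16 + -2·16 = 0
  a_6 = 2·0 + -2·16 = -32
  a_7 = 2·-32 + -2·0 = -64
  a_8 = 2·-64 + -2·-32 = -64
  a_9 = 2·-64 + -2·-64 = 0

2,-2 ; 0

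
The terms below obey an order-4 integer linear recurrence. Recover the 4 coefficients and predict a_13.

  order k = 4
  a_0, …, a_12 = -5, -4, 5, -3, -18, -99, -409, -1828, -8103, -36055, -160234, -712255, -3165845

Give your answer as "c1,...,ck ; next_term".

4,2,-1,4 ; -14071876

  a_4 = 4·-3 + 2·5 + -1·-4 + 4·-5 = -18
  a_5 = 4·-18 + 2·-3 + -1·5 + 4·-4 = -99
  a_6 = 4·-99 + 2·-18 + -1·-3 + 4·5 = -409
  a_7 = 4·-409 + 2·-99 + -1·-18 + 4·-3 = -1828
  a_8 = 4·-1828 + 2·-409 + -1·-99 + 4·-18 = -8103
  a_9 = 4·-8103 + 2·-1828 + -1·-409 + 4·-99 = -36055
  a_10 = 4·-36055 + 2·-8103 + -1·-1828 + 4·-409 = -160234
  a_11 = 4·-160234 + 2·-36055 + -1·-8103 + 4·-1828 = -712255
  a_12 = 4·-712255 + 2·-160234 + -1·-36055 + 4·-8103 = -3165845
  a_13 = 4·-3165845 + 2·-712255 + -1·-160234 + 4·-36055 = -14071876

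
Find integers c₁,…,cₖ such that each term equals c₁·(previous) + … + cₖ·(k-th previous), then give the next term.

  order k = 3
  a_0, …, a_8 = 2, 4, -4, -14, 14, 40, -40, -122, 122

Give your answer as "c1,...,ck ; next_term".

-1,-3,-3 ; 364

  a_3 = -1·-4 + -3·4 + -3·2 = -14
  a_4 = -1·-14 + -3·-4 + -3·4 = 14
  a_5 = -1·14 + -3·-14 + -3·-4 = 40
  a_6 = -1·40 + -3·14 + -3·-14 = -40
  a_7 = -1·-40 + -3·40 + -3·14 = -122
  a_8 = -1·-122 + -3·-40 + -3·40 = 122
  a_9 = -1·122 + -3·-122 + -3·-40 = 364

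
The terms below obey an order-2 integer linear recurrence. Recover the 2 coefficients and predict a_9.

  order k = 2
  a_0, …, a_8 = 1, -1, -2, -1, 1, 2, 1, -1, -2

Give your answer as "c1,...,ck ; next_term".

  a_2 = 1·-1 + -1·1 = -2
  a_3 = 1·-2 + -1·-1 = -1
  a_4 = 1·-1 + -1·-2 = 1
  a_5 = 1·1 + -1·-1 = 2
  a_6 = 1·2 + -1·1 = 1
  a_7 = 1·1 + -1·2 = -1
  a_8 = 1·-1 + -1·1 = -2
  a_9 = 1·-2 + -1·-1 = -1

1,-1 ; -1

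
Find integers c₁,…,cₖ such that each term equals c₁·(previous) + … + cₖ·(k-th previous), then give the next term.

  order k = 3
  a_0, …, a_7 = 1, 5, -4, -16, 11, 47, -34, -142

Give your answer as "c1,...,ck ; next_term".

  a_3 = 1·-4 + -3·5 + 3·1 = -16
  a_4 = 1·-16 + -3·-4 + 3·5 = 11
  a_5 = 1·11 + -3·-16 + 3·-4 = 47
  a_6 = 1·47 + -3·11 + 3·-16 = -34
  a_7 = 1·-34 + -3·47 + 3·11 = -142
  a_8 = 1·-142 + -3·-34 + 3·47 = 101

1,-3,3 ; 101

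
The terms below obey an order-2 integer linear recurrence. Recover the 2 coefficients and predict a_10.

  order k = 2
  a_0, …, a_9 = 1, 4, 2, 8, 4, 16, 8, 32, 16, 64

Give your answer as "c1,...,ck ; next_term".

0,2 ; 32

  a_2 = 0·4 + 2·1 = 2
  a_3 = 0·2 + 2·4 = 8
  a_4 = 0·8 + 2·2 = 4
  a_5 = 0·4 + 2·8 = 16
  a_6 = 0·16 + 2·4 = 8
  a_7 = 0·8 + 2·16 = 32
  a_8 = 0·32 + 2·8 = 16
  a_9 = 0·16 + 2·32 = 64
  a_10 = 0·64 + 2·16 = 32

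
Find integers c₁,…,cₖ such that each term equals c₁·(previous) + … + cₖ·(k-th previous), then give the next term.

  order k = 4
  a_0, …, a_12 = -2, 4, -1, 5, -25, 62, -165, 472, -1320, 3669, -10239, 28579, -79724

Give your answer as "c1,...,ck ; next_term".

-2,1,-3,1 ; 222413

  a_4 = -2·5 + 1·-1 + -3·4 + 1·-2 = -25
  a_5 = -2·-25 + 1·5 + -3·-1 + 1·4 = 62
  a_6 = -2·62 + 1·-25 + -3·5 + 1·-1 = -165
  a_7 = -2·-165 + 1·62 + -3·-25 + 1·5 = 472
  a_8 = -2·472 + 1·-165 + -3·62 + 1·-25 = -1320
  a_9 = -2·-1320 + 1·472 + -3·-165 + 1·62 = 3669
  a_10 = -2·3669 + 1·-1320 + -3·472 + 1·-165 = -10239
  a_11 = -2·-10239 + 1·3669 + -3·-1320 + 1·472 = 28579
  a_12 = -2·28579 + 1·-10239 + -3·3669 + 1·-1320 = -79724
  a_13 = -2·-79724 + 1·28579 + -3·-10239 + 1·3669 = 222413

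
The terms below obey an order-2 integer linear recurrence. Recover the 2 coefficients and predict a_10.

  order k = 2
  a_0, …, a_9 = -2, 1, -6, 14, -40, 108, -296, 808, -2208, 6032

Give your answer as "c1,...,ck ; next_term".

  a_2 = -2·1 + 2·-2 = -6
  a_3 = -2·-6 + 2·1 = 14
  a_4 = -2·14 + 2·-6 = -40
  a_5 = -2·-40 + 2·14 = 108
  a_6 = -2·108 + 2·-40 = -296
  a_7 = -2·-296 + 2·108 = 808
  a_8 = -2·808 + 2·-296 = -2208
  a_9 = -2·-2208 + 2·808 = 6032
  a_10 = -2·6032 + 2·-2208 = -16480

-2,2 ; -16480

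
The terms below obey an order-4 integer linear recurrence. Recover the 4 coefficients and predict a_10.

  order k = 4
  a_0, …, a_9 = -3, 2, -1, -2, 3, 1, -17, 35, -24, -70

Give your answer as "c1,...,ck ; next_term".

  a_4 = -2·-2 + -2·-1 + 3·2 + 3·-3 = 3
  a_5 = -2·3 + -2·-2 + 3·-1 + 3·2 = 1
  a_6 = -2·1 + -2·3 + 3·-2 + 3·-1 = -17
  a_7 = -2·-17 + -2·1 + 3·3 + 3·-2 = 35
  a_8 = -2·35 + -2·-17 + 3·1 + 3·3 = -24
  a_9 = -2·-24 + -2·35 + 3·-17 + 3·1 = -70
  a_10 = -2·-70 + -2·-24 + 3·35 + 3·-17 = 242

-2,-2,3,3 ; 242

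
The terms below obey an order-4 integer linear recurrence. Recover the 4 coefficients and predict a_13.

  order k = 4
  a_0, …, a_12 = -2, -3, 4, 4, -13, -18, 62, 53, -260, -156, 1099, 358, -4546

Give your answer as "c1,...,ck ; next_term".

-1,-4,-3,1 ; -339

  a_4 = -1·4 + -4·4 + -3·-3 + 1·-2 = -13
  a_5 = -1·-13 + -4·4 + -3·4 + 1·-3 = -18
  a_6 = -1·-18 + -4·-13 + -3·4 + 1·4 = 62
  a_7 = -1·62 + -4·-18 + -3·-13 + 1·4 = 53
  a_8 = -1·53 + -4·62 + -3·-18 + 1·-13 = -260
  a_9 = -1·-260 + -4·53 + -3·62 + 1·-18 = -156
  a_10 = -1·-156 + -4·-260 + -3·53 + 1·62 = 1099
  a_11 = -1·1099 + -4·-156 + -3·-260 + 1·53 = 358
  a_12 = -1·358 + -4·1099 + -3·-156 + 1·-260 = -4546
  a_13 = -1·-4546 + -4·358 + -3·1099 + 1·-156 = -339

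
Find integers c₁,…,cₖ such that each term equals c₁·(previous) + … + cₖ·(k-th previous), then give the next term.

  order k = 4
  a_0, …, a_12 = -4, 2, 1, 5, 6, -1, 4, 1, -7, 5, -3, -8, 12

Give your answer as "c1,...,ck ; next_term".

  a_4 = 0·5 + 0·1 + 1·2 + -1·-4 = 6
  a_5 = 0·6 + 0·5 + 1·1 + -1·2 = -1
  a_6 = 0·-1 + 0·6 + 1·5 + -1·1 = 4
  a_7 = 0·4 + 0·-1 + 1·6 + -1·5 = 1
  a_8 = 0·1 + 0·4 + 1·-1 + -1·6 = -7
  a_9 = 0·-7 + 0·1 + 1·4 + -1·-1 = 5
  a_10 = 0·5 + 0·-7 + 1·1 + -1·4 = -3
  a_11 = 0·-3 + 0·5 + 1·-7 + -1·1 = -8
  a_12 = 0·-8 + 0·-3 + 1·5 + -1·-7 = 12
  a_13 = 0·12 + 0·-8 + 1·-3 + -1·5 = -8

0,0,1,-1 ; -8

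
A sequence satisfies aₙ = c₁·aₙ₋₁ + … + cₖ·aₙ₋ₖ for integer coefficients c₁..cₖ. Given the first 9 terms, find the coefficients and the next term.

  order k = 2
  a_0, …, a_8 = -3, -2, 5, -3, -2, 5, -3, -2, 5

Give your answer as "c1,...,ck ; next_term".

  a_2 = -1·-2 + -1·-3 = 5
  a_3 = -1·5 + -1·-2 = -3
  a_4 = -1·-3 + -1·5 = -2
  a_5 = -1·-2 + -1·-3 = 5
  a_6 = -1·5 + -1·-2 = -3
  a_7 = -1·-3 + -1·5 = -2
  a_8 = -1·-2 + -1·-3 = 5
  a_9 = -1·5 + -1·-2 = -3

-1,-1 ; -3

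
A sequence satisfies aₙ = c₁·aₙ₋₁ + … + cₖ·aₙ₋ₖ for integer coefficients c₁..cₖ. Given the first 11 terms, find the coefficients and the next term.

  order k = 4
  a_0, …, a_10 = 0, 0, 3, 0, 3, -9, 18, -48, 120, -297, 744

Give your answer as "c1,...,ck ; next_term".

  a_4 = -2·0 + 1·3 + -1·0 + -1·0 = 3
  a_5 = -2·3 + 1·0 + -1·3 + -1·0 = -9
  a_6 = -2·-9 + 1·3 + -1·0 + -1·3 = 18
  a_7 = -2·18 + 1·-9 + -1·3 + -1·0 = -48
  a_8 = -2·-48 + 1·18 + -1·-9 + -1·3 = 120
  a_9 = -2·120 + 1·-48 + -1·18 + -1·-9 = -297
  a_10 = -2·-297 + 1·120 + -1·-48 + -1·18 = 744
  a_11 = -2·744 + 1·-297 + -1·120 + -1·-48 = -1857

-2,1,-1,-1 ; -1857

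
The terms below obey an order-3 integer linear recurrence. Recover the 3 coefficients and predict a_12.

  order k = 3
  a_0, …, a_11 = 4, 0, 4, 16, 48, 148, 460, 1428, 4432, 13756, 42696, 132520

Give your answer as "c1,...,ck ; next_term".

3,0,1 ; 411316

  a_3 = 3·4 + 0·0 + 1·4 = 16
  a_4 = 3·16 + 0·4 + 1·0 = 48
  a_5 = 3·48 + 0·16 + 1·4 = 148
  a_6 = 3·148 + 0·48 + 1·16 = 460
  a_7 = 3·460 + 0·148 + 1·48 = 1428
  a_8 = 3·1428 + 0·460 + 1·148 = 4432
  a_9 = 3·4432 + 0·1428 + 1·460 = 13756
  a_10 = 3·13756 + 0·4432 + 1·1428 = 42696
  a_11 = 3·42696 + 0·13756 + 1·4432 = 132520
  a_12 = 3·132520 + 0·42696 + 1·13756 = 411316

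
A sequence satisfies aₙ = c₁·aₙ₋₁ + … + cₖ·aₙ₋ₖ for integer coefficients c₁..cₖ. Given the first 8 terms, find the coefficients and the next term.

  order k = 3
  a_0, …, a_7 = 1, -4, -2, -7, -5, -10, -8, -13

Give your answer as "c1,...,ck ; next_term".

  a_3 = 1·-2 + 1·-4 + -1·1 = -7
  a_4 = 1·-7 + 1·-2 + -1·-4 = -5
  a_5 = 1·-5 + 1·-7 + -1·-2 = -10
  a_6 = 1·-10 + 1·-5 + -1·-7 = -8
  a_7 = 1·-8 + 1·-10 + -1·-5 = -13
  a_8 = 1·-13 + 1·-8 + -1·-10 = -11

1,1,-1 ; -11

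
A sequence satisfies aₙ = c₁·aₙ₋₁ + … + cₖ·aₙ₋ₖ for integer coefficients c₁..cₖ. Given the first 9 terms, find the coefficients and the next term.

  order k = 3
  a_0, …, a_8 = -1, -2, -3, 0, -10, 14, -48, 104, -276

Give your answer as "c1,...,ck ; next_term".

  a_3 = -2·-3 + 2·-2 + 2·-1 = 0
  a_4 = -2·0 + 2·-3 + 2·-2 = -10
  a_5 = -2·-10 + 2·0 + 2·-3 = 14
  a_6 = -2·14 + 2·-10 + 2·0 = -48
  a_7 = -2·-48 + 2·14 + 2·-10 = 104
  a_8 = -2·104 + 2·-48 + 2·14 = -276
  a_9 = -2·-276 + 2·104 + 2·-48 = 664

-2,2,2 ; 664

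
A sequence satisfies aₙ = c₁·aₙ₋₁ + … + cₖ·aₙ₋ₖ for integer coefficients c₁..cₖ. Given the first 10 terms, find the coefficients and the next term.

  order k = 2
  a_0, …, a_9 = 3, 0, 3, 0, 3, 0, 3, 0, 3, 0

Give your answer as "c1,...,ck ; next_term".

  a_2 = 0·0 + 1·3 = 3
  a_3 = 0·3 + 1·0 = 0
  a_4 = 0·0 + 1·3 = 3
  a_5 = 0·3 + 1·0 = 0
  a_6 = 0·0 + 1·3 = 3
  a_7 = 0·3 + 1·0 = 0
  a_8 = 0·0 + 1·3 = 3
  a_9 = 0·3 + 1·0 = 0
  a_10 = 0·0 + 1·3 = 3

0,1 ; 3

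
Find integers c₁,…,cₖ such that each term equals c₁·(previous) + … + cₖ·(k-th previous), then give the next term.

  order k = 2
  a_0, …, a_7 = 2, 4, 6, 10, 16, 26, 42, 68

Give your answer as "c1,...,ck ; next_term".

1,1 ; 110

  a_2 = 1·4 + 1·2 = 6
  a_3 = 1·6 + 1·4 = 10
  a_4 = 1·10 + 1·6 = 16
  a_5 = 1·16 + 1·10 = 26
  a_6 = 1·26 + 1·16 = 42
  a_7 = 1·42 + 1·26 = 68
  a_8 = 1·68 + 1·42 = 110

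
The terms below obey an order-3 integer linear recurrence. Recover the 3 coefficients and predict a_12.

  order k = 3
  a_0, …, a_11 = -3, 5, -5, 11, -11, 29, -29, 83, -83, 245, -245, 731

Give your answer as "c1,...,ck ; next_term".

  a_3 = -1·-5 + 3·5 + 3·-3 = 11
  a_4 = -1·11 + 3·-5 + 3·5 = -11
  a_5 = -1·-11 + 3·11 + 3·-5 = 29
  a_6 = -1·29 + 3·-11 + 3·11 = -29
  a_7 = -1·-29 + 3·29 + 3·-11 = 83
  a_8 = -1·83 + 3·-29 + 3·29 = -83
  a_9 = -1·-83 + 3·83 + 3·-29 = 245
  a_10 = -1·245 + 3·-83 + 3·83 = -245
  a_11 = -1·-245 + 3·245 + 3·-83 = 731
  a_12 = -1·731 + 3·-245 + 3·245 = -731

-1,3,3 ; -731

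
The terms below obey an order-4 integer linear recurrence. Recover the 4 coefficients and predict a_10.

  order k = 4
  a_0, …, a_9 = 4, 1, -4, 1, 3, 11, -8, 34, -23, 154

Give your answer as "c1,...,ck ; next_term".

0,3,-1,4 ; -135

  a_4 = 0·1 + 3·-4 + -1·1 + 4·4 = 3
  a_5 = 0·3 + 3·1 + -1·-4 + 4·1 = 11
  a_6 = 0·11 + 3·3 + -1·1 + 4·-4 = -8
  a_7 = 0·-8 + 3·11 + -1·3 + 4·1 = 34
  a_8 = 0·34 + 3·-8 + -1·11 + 4·3 = -23
  a_9 = 0·-23 + 3·34 + -1·-8 + 4·11 = 154
  a_10 = 0·154 + 3·-23 + -1·34 + 4·-8 = -135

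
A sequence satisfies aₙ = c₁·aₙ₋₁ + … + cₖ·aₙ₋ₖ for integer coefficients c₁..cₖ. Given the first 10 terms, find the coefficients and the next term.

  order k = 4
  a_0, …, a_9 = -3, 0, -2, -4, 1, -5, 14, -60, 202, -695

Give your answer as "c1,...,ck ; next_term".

  a_4 = -3·-4 + 1·-2 + -1·0 + 3·-3 = 1
  a_5 = -3·1 + 1·-4 + -1·-2 + 3·0 = -5
  a_6 = -3·-5 + 1·1 + -1·-4 + 3·-2 = 14
  a_7 = -3·14 + 1·-5 + -1·1 + 3·-4 = -60
  a_8 = -3·-60 + 1·14 + -1·-5 + 3·1 = 202
  a_9 = -3·202 + 1·-60 + -1·14 + 3·-5 = -695
  a_10 = -3·-695 + 1·202 + -1·-60 + 3·14 = 2389

-3,1,-1,3 ; 2389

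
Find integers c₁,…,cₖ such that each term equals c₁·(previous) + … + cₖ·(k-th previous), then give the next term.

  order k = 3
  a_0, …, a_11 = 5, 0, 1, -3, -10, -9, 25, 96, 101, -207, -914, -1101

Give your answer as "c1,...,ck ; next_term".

2,-4,-1 ; 1661

  a_3 = 2·1 + -4·0 + -1·5 = -3
  a_4 = 2·-3 + -4·1 + -1·0 = -10
  a_5 = 2·-10 + -4·-3 + -1·1 = -9
  a_6 = 2·-9 + -4·-10 + -1·-3 = 25
  a_7 = 2·25 + -4·-9 + -1·-10 = 96
  a_8 = 2·96 + -4·25 + -1·-9 = 101
  a_9 = 2·101 + -4·96 + -1·25 = -207
  a_10 = 2·-207 + -4·101 + -1·96 = -914
  a_11 = 2·-914 + -4·-207 + -1·101 = -1101
  a_12 = 2·-1101 + -4·-914 + -1·-207 = 1661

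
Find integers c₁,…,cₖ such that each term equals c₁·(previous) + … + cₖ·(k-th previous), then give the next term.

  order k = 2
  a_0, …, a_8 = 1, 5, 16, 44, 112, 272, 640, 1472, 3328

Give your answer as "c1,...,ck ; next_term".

  a_2 = 4·5 + -4·1 = 16
  a_3 = 4·16 + -4·5 = 44
  a_4 = 4·44 + -4·16 = 112
  a_5 = 4·112 + -4·44 = 272
  a_6 = 4·272 + -4·112 = 640
  a_7 = 4·640 + -4·272 = 1472
  a_8 = 4·1472 + -4·640 = 3328
  a_9 = 4·3328 + -4·1472 = 7424

4,-4 ; 7424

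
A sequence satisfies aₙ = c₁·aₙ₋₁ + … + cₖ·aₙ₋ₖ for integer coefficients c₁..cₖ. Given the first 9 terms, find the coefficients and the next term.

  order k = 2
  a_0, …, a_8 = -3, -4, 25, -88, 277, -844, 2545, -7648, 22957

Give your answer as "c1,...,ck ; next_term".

-4,-3 ; -68884

  a_2 = -4·-4 + -3·-3 = 25
  a_3 = -4·25 + -3·-4 = -88
  a_4 = -4·-88 + -3·25 = 277
  a_5 = -4·277 + -3·-88 = -844
  a_6 = -4·-844 + -3·277 = 2545
  a_7 = -4·2545 + -3·-844 = -7648
  a_8 = -4·-7648 + -3·2545 = 22957
  a_9 = -4·22957 + -3·-7648 = -68884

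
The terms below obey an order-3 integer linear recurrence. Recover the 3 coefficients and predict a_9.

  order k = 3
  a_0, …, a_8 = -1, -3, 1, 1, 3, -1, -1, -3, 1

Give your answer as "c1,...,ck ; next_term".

0,0,-1 ; 1

  a_3 = 0·1 + 0·-3 + -1·-1 = 1
  a_4 = 0·1 + 0·1 + -1·-3 = 3
  a_5 = 0·3 + 0·1 + -1·1 = -1
  a_6 = 0·-1 + 0·3 + -1·1 = -1
  a_7 = 0·-1 + 0·-1 + -1·3 = -3
  a_8 = 0·-3 + 0·-1 + -1·-1 = 1
  a_9 = 0·1 + 0·-3 + -1·-1 = 1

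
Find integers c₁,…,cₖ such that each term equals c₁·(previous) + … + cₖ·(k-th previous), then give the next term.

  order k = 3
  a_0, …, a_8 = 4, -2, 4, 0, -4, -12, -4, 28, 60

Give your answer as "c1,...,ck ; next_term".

  a_3 = 1·4 + -2·-2 + -2·4 = 0
  a_4 = 1·0 + -2·4 + -2·-2 = -4
  a_5 = 1·-4 + -2·0 + -2·4 = -12
  a_6 = 1·-12 + -2·-4 + -2·0 = -4
  a_7 = 1·-4 + -2·-12 + -2·-4 = 28
  a_8 = 1·28 + -2·-4 + -2·-12 = 60
  a_9 = 1·60 + -2·28 + -2·-4 = 12

1,-2,-2 ; 12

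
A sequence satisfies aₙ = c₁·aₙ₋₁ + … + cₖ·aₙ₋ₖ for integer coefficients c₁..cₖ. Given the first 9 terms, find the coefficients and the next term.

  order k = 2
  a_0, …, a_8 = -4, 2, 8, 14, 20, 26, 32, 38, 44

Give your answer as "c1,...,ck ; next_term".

  a_2 = 2·2 + -1·-4 = 8
  a_3 = 2·8 + -1·2 = 14
  a_4 = 2·14 + -1·8 = 20
  a_5 = 2·20 + -1·14 = 26
  a_6 = 2·26 + -1·20 = 32
  a_7 = 2·32 + -1·26 = 38
  a_8 = 2·38 + -1·32 = 44
  a_9 = 2·44 + -1·38 = 50

2,-1 ; 50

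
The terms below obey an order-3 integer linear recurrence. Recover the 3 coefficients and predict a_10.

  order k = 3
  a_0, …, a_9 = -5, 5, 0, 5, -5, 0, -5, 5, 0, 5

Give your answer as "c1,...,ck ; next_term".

  a_3 = 0·0 + 0·5 + -1·-5 = 5
  a_4 = 0·5 + 0·0 + -1·5 = -5
  a_5 = 0·-5 + 0·5 + -1·0 = 0
  a_6 = 0·0 + 0·-5 + -1·5 = -5
  a_7 = 0·-5 + 0·0 + -1·-5 = 5
  a_8 = 0·5 + 0·-5 + -1·0 = 0
  a_9 = 0·0 + 0·5 + -1·-5 = 5
  a_10 = 0·5 + 0·0 + -1·5 = -5

0,0,-1 ; -5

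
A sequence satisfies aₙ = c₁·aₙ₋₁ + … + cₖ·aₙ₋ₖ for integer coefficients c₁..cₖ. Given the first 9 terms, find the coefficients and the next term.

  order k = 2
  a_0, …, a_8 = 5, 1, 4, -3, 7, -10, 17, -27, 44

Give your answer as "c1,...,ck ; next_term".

-1,1 ; -71

  a_2 = -1·1 + 1·5 = 4
  a_3 = -1·4 + 1·1 = -3
  a_4 = -1·-3 + 1·4 = 7
  a_5 = -1·7 + 1·-3 = -10
  a_6 = -1·-10 + 1·7 = 17
  a_7 = -1·17 + 1·-10 = -27
  a_8 = -1·-27 + 1·17 = 44
  a_9 = -1·44 + 1·-27 = -71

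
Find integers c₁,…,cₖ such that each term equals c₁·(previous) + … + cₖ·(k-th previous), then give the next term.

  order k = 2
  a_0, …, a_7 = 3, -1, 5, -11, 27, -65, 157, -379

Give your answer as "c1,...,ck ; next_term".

-2,1 ; 915

  a_2 = -2·-1 + 1·3 = 5
  a_3 = -2·5 + 1·-1 = -11
  a_4 = -2·-11 + 1·5 = 27
  a_5 = -2·27 + 1·-11 = -65
  a_6 = -2·-65 + 1·27 = 157
  a_7 = -2·157 + 1·-65 = -379
  a_8 = -2·-379 + 1·157 = 915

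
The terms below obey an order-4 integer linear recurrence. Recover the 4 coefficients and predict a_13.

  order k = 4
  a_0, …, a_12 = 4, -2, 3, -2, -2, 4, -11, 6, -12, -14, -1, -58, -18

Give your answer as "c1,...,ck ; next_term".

  a_4 = 0·-2 + 2·3 + 2·-2 + -1·4 = -2
  a_5 = 0·-2 + 2·-2 + 2·3 + -1·-2 = 4
  a_6 = 0·4 + 2·-2 + 2·-2 + -1·3 = -11
  a_7 = 0·-11 + 2·4 + 2·-2 + -1·-2 = 6
  a_8 = 0·6 + 2·-11 + 2·4 + -1·-2 = -12
  a_9 = 0·-12 + 2·6 + 2·-11 + -1·4 = -14
  a_10 = 0·-14 + 2·-12 + 2·6 + -1·-11 = -1
  a_11 = 0·-1 + 2·-14 + 2·-12 + -1·6 = -58
  a_12 = 0·-58 + 2·-1 + 2·-14 + -1·-12 = -18
  a_13 = 0·-18 + 2·-58 + 2·-1 + -1·-14 = -104

0,2,2,-1 ; -104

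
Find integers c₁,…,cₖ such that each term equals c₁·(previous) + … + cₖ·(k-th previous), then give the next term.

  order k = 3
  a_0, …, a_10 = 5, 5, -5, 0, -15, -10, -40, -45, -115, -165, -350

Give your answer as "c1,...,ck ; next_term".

1,2,-1 ; -565

  a_3 = 1·-5 + 2·5 + -1·5 = 0
  a_4 = 1·0 + 2·-5 + -1·5 = -15
  a_5 = 1·-15 + 2·0 + -1·-5 = -10
  a_6 = 1·-10 + 2·-15 + -1·0 = -40
  a_7 = 1·-40 + 2·-10 + -1·-15 = -45
  a_8 = 1·-45 + 2·-40 + -1·-10 = -115
  a_9 = 1·-115 + 2·-45 + -1·-40 = -165
  a_10 = 1·-165 + 2·-115 + -1·-45 = -350
  a_11 = 1·-350 + 2·-165 + -1·-115 = -565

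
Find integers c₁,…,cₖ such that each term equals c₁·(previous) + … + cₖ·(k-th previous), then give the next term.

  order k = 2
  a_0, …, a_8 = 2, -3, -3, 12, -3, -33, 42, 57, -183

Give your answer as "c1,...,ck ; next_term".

-1,-3 ; 12

  a_2 = -1·-3 + -3·2 = -3
  a_3 = -1·-3 + -3·-3 = 12
  a_4 = -1·12 + -3·-3 = -3
  a_5 = -1·-3 + -3·12 = -33
  a_6 = -1·-33 + -3·-3 = 42
  a_7 = -1·42 + -3·-33 = 57
  a_8 = -1·57 + -3·42 = -183
  a_9 = -1·-183 + -3·57 = 12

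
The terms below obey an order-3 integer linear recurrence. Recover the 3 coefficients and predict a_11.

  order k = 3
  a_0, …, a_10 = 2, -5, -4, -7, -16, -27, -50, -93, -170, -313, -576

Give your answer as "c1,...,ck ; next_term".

1,1,1 ; -1059

  a_3 = 1·-4 + 1·-5 + 1·2 = -7
  a_4 = 1·-7 + 1·-4 + 1·-5 = -16
  a_5 = 1·-16 + 1·-7 + 1·-4 = -27
  a_6 = 1·-27 + 1·-16 + 1·-7 = -50
  a_7 = 1·-50 + 1·-27 + 1·-16 = -93
  a_8 = 1·-93 + 1·-50 + 1·-27 = -170
  a_9 = 1·-170 + 1·-93 + 1·-50 = -313
  a_10 = 1·-313 + 1·-170 + 1·-93 = -576
  a_11 = 1·-576 + 1·-313 + 1·-170 = -1059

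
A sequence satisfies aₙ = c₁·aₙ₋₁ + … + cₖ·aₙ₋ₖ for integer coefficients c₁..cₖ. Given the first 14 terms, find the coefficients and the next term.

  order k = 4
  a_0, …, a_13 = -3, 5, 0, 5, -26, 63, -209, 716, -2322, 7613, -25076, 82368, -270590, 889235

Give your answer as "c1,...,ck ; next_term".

  a_4 = -3·5 + 0·0 + -4·5 + -3·-3 = -26
  a_5 = -3·-26 + 0·5 + -4·0 + -3·5 = 63
  a_6 = -3·63 + 0·-26 + -4·5 + -3·0 = -209
  a_7 = -3·-209 + 0·63 + -4·-26 + -3·5 = 716
  a_8 = -3·716 + 0·-209 + -4·63 + -3·-26 = -2322
  a_9 = -3·-2322 + 0·716 + -4·-209 + -3·63 = 7613
  a_10 = -3·7613 + 0·-2322 + -4·716 + -3·-209 = -25076
  a_11 = -3·-25076 + 0·7613 + -4·-2322 + -3·716 = 82368
  a_12 = -3·82368 + 0·-25076 + -4·7613 + -3·-2322 = -270590
  a_13 = -3·-270590 + 0·82368 + -4·-25076 + -3·7613 = 889235
  a_14 = -3·889235 + 0·-270590 + -4·82368 + -3·-25076 = -2921949

-3,0,-4,-3 ; -2921949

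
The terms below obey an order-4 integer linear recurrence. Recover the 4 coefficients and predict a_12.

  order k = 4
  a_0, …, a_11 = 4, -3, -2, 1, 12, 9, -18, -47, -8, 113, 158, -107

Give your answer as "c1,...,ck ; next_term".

  a_4 = 1·1 + -2·-2 + -1·-3 + 1·4 = 12
  a_5 = 1·12 + -2·1 + -1·-2 + 1·-3 = 9
  a_6 = 1·9 + -2·12 + -1·1 + 1·-2 = -18
  a_7 = 1·-18 + -2·9 + -1·12 + 1·1 = -47
  a_8 = 1·-47 + -2·-18 + -1·9 + 1·12 = -8
  a_9 = 1·-8 + -2·-47 + -1·-18 + 1·9 = 113
  a_10 = 1·113 + -2·-8 + -1·-47 + 1·-18 = 158
  a_11 = 1·158 + -2·113 + -1·-8 + 1·-47 = -107
  a_12 = 1·-107 + -2·158 + -1·113 + 1·-8 = -544

1,-2,-1,1 ; -544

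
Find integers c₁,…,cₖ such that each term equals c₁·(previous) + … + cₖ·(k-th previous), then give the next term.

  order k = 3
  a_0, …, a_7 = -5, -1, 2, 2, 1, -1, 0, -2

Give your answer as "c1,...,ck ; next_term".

-1,1,-1 ; 3

  a_3 = -1·2 + 1·-1 + -1·-5 = 2
  a_4 = -1·2 + 1·2 + -1·-1 = 1
  a_5 = -1·1 + 1·2 + -1·2 = -1
  a_6 = -1·-1 + 1·1 + -1·2 = 0
  a_7 = -1·0 + 1·-1 + -1·1 = -2
  a_8 = -1·-2 + 1·0 + -1·-1 = 3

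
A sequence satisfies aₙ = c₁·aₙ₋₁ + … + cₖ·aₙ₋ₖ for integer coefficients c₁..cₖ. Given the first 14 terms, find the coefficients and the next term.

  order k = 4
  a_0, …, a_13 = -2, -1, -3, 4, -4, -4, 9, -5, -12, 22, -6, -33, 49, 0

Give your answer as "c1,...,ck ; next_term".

  a_4 = -1·4 + -1·-3 + 1·-1 + 1·-2 = -4
  a_5 = -1·-4 + -1·4 + 1·-3 + 1·-1 = -4
  a_6 = -1·-4 + -1·-4 + 1·4 + 1·-3 = 9
  a_7 = -1·9 + -1·-4 + 1·-4 + 1·4 = -5
  a_8 = -1·-5 + -1·9 + 1·-4 + 1·-4 = -12
  a_9 = -1·-12 + -1·-5 + 1·9 + 1·-4 = 22
  a_10 = -1·22 + -1·-12 + 1·-5 + 1·9 = -6
  a_11 = -1·-6 + -1·22 + 1·-12 + 1·-5 = -33
  a_12 = -1·-33 + -1·-6 + 1·22 + 1·-12 = 49
  a_13 = -1·49 + -1·-33 + 1·-6 + 1·22 = 0
  a_14 = -1·0 + -1·49 + 1·-33 + 1·-6 = -88

-1,-1,1,1 ; -88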